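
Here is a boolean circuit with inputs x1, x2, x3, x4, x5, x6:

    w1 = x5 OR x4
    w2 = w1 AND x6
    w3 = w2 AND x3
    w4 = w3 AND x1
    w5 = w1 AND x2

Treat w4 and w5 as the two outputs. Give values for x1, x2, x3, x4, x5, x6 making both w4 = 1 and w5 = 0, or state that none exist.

x1=1, x2=0, x3=1, x4=0, x5=1, x6=1

Check with x1=1, x2=0, x3=1, x4=0, x5=1, x6=1:
w1 = x5 OR x4 = 1 OR 0 = 1
w2 = w1 AND x6 = 1 AND 1 = 1
w3 = w2 AND x3 = 1 AND 1 = 1
w4 = w3 AND x1 = 1 AND 1 = 1
w5 = w1 AND x2 = 1 AND 0 = 0
So w4 = 1 and w5 = 0.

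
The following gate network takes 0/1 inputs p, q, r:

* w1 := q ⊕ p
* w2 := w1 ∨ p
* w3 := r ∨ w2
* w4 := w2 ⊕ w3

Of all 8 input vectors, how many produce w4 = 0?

7

w4 = w2 ⊕ w3 must be 0, so w2 and w3 are equal.
Enumerating the 8 input combinations, 7 give w4 = 0 and 1 give w4 = 1.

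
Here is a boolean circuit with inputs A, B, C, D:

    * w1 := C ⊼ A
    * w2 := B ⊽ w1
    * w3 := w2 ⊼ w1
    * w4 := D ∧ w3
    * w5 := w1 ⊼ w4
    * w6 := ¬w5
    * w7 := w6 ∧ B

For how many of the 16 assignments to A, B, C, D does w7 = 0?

13

w7 = w6 ∧ B must be 0, so at least one of w6, B is 0.
Enumerating the 16 input combinations, 13 give w7 = 0 and 3 give w7 = 1.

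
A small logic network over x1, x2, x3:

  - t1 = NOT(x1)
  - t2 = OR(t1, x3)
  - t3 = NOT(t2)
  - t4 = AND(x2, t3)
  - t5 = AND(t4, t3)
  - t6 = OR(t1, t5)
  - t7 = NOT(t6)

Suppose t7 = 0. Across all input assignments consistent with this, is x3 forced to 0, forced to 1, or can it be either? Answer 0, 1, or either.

Both values of x3 occur among assignments with t7 = 0:
  x3=0: x1=0, x2=0, x3=0
  x3=1: x1=0, x2=0, x3=1

either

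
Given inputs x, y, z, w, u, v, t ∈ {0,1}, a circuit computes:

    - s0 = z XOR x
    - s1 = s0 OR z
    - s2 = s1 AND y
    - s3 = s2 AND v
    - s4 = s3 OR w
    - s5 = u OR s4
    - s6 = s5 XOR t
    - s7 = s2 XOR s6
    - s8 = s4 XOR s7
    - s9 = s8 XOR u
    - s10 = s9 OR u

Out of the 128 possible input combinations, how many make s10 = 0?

32

s10 = s9 OR u must be 0, so both s9 = 0 and u = 0.
Enumerating the 128 input combinations, 32 give s10 = 0 and 96 give s10 = 1.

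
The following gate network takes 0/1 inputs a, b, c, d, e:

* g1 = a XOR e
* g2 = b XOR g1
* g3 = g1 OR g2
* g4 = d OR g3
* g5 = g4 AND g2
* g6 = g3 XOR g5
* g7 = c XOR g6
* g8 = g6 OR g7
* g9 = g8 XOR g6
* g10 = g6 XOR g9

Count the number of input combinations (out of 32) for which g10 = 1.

g10 = g6 XOR g9 must be 1, so g6 and g9 differ.
Enumerating the 32 input combinations, 20 give g10 = 1 and 12 give g10 = 0.

20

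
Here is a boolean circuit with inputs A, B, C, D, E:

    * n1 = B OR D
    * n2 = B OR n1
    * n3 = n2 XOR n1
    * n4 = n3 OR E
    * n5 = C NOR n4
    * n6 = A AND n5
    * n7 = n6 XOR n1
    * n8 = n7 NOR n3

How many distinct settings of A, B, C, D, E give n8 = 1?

10

n8 = n7 NOR n3 must be 1, so both n7 = 0 and n3 = 0.
n7 = n6 XOR n1 must be 0, so n6 and n1 are equal.
n3 = n2 XOR n1 must be 0, so n2 and n1 are equal.
Enumerating the 32 input combinations, 10 give n8 = 1 and 22 give n8 = 0.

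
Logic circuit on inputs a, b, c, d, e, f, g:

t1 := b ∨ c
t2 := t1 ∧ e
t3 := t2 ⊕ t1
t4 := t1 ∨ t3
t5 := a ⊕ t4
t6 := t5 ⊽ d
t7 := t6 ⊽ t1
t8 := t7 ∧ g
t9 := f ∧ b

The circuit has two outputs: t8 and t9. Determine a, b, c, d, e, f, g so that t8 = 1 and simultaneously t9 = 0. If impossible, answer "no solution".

Check with a=1, b=0, c=0, d=1, e=0, f=0, g=1:
t1 = b ∨ c = 0 ∨ 0 = 0
t2 = t1 ∧ e = 0 ∧ 0 = 0
t3 = t2 ⊕ t1 = 0 ⊕ 0 = 0
t4 = t1 ∨ t3 = 0 ∨ 0 = 0
t5 = a ⊕ t4 = 1 ⊕ 0 = 1
t6 = t5 ⊽ d = 1 ⊽ 1 = 0
t7 = t6 ⊽ t1 = 0 ⊽ 0 = 1
t8 = t7 ∧ g = 1 ∧ 1 = 1
t9 = f ∧ b = 0 ∧ 0 = 0
So t8 = 1 and t9 = 0.

a=1, b=0, c=0, d=1, e=0, f=0, g=1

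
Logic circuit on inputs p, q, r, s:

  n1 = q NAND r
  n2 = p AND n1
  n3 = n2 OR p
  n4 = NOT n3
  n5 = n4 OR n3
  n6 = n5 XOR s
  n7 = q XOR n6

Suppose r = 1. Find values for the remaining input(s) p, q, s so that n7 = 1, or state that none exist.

p=0 q=0 s=0

Check with r = 1 and p=0, q=0, s=0:
n1 = q NAND r = 0 NAND 1 = 1
n2 = p AND n1 = 0 AND 1 = 0
n3 = n2 OR p = 0 OR 0 = 0
n4 = NOT n3 = NOT 0 = 1
n5 = n4 OR n3 = 1 OR 0 = 1
n6 = n5 XOR s = 1 XOR 0 = 1
n7 = q XOR n6 = 0 XOR 1 = 1
So n7 = 1.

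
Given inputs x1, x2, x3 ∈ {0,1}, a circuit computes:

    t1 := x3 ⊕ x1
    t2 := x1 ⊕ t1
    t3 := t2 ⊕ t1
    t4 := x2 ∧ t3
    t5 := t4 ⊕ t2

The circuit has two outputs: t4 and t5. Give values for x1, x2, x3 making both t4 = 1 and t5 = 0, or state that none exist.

x1=1, x2=1, x3=1

Check with x1=1, x2=1, x3=1:
t1 = x3 ⊕ x1 = 1 ⊕ 1 = 0
t2 = x1 ⊕ t1 = 1 ⊕ 0 = 1
t3 = t2 ⊕ t1 = 1 ⊕ 0 = 1
t4 = x2 ∧ t3 = 1 ∧ 1 = 1
t5 = t4 ⊕ t2 = 1 ⊕ 1 = 0
So t4 = 1 and t5 = 0.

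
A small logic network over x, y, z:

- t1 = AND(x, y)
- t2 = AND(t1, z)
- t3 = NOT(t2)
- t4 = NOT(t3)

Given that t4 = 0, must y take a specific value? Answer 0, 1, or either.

either

Both values of y occur among assignments with t4 = 0:
  y=0: x=0, y=0, z=0
  y=1: x=0, y=1, z=0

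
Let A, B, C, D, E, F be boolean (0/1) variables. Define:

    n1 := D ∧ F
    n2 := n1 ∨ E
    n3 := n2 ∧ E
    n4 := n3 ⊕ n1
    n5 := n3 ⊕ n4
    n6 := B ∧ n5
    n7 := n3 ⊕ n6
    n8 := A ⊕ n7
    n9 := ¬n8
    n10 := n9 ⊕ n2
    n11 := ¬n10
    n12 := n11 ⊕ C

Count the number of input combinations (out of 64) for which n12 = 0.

32

n12 = n11 ⊕ C must be 0, so n11 and C are equal.
Enumerating the 64 input combinations, 32 give n12 = 0 and 32 give n12 = 1.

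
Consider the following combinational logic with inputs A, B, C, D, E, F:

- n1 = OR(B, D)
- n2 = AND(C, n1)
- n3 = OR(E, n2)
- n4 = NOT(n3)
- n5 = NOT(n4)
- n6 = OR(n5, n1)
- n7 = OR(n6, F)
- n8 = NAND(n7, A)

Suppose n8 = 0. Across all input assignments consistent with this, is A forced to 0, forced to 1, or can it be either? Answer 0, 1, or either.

n8 = NAND(n7, A) must be 0, so both n7 = 1 and A = 1.
n7 = OR(n6, F) must be 1, so at least one of n6, F is 1.
Every assignment with n8 = 0 has A = 1; there are 30 such assignment(s).

1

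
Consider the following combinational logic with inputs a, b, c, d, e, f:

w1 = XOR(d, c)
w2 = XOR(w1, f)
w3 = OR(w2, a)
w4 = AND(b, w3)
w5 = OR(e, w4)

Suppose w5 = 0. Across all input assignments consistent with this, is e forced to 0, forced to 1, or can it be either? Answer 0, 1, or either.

w5 = OR(e, w4) must be 0, so both e = 0 and w4 = 0.
Every assignment with w5 = 0 has e = 0; there are 20 such assignment(s).

0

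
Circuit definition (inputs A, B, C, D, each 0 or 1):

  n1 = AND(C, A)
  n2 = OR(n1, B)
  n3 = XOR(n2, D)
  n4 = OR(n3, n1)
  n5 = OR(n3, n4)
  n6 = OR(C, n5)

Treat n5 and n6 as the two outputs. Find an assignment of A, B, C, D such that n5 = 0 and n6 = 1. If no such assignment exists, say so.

Check with A=0, B=1, C=1, D=1:
n1 = AND(C, A) = AND(1, 0) = 0
n2 = OR(n1, B) = OR(0, 1) = 1
n3 = XOR(n2, D) = XOR(1, 1) = 0
n4 = OR(n3, n1) = OR(0, 0) = 0
n5 = OR(n3, n4) = OR(0, 0) = 0
n6 = OR(C, n5) = OR(1, 0) = 1
So n5 = 0 and n6 = 1.

A=0, B=1, C=1, D=1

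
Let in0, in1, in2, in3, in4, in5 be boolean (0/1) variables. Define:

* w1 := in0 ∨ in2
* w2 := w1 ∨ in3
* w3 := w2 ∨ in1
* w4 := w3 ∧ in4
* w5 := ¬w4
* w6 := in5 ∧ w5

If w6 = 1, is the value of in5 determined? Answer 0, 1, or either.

w6 = in5 ∧ w5 must be 1, so both in5 = 1 and w5 = 1.
w5 = ¬w4 must be 1, so w4 = 0.
w4 = w3 ∧ in4 must be 0, so at least one of w3, in4 is 0.
Every assignment with w6 = 1 has in5 = 1; there are 17 such assignment(s).

1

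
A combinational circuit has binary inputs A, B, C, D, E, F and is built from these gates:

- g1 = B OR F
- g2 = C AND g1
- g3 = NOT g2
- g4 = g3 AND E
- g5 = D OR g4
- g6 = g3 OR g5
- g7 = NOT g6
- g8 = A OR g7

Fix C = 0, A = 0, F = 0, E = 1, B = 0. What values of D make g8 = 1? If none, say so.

With C = 0, A = 0, F = 0, E = 1, B = 0 fixed, none of the 2 settings of D give g8 = 1.
For example, with D=0:
g1 = B OR F = 0 OR 0 = 0
g2 = C AND g1 = 0 AND 0 = 0
g3 = NOT g2 = NOT 0 = 1
g4 = g3 AND E = 1 AND 1 = 1
g5 = D OR g4 = 0 OR 1 = 1
g6 = g3 OR g5 = 1 OR 1 = 1
g7 = NOT g6 = NOT 1 = 0
g8 = A OR g7 = 0 OR 0 = 0
giving g8 = 0 ≠ 1.

no solution exists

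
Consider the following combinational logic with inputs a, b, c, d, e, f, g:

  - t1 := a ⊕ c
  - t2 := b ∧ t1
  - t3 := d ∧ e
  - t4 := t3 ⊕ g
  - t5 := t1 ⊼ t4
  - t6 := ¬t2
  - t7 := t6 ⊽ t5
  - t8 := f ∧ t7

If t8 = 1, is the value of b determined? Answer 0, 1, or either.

1

t8 = f ∧ t7 must be 1, so both f = 1 and t7 = 1.
t7 = t6 ⊽ t5 must be 1, so both t6 = 0 and t5 = 0.
t6 = ¬t2 must be 0, so t2 = 1.
Every assignment with t8 = 1 has b = 1; there are 8 such assignment(s).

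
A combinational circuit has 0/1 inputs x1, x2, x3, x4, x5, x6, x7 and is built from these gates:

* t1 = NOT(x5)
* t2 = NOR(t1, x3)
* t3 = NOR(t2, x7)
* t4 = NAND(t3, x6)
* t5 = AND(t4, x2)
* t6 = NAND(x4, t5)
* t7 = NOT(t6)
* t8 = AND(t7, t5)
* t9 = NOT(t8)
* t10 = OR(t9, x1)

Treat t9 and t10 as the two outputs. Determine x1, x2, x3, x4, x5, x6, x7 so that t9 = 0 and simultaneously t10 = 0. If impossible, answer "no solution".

Check with x1=0, x2=1, x3=0, x4=1, x5=1, x6=0, x7=1:
t1 = NOT(x5) = NOT 1 = 0
t2 = NOR(t1, x3) = NOR(0, 0) = 1
t3 = NOR(t2, x7) = NOR(1, 1) = 0
t4 = NAND(t3, x6) = NAND(0, 0) = 1
t5 = AND(t4, x2) = AND(1, 1) = 1
t6 = NAND(x4, t5) = NAND(1, 1) = 0
t7 = NOT(t6) = NOT 0 = 1
t8 = AND(t7, t5) = AND(1, 1) = 1
t9 = NOT(t8) = NOT 1 = 0
t10 = OR(t9, x1) = OR(0, 0) = 0
So t9 = 0 and t10 = 0.

x1=0, x2=1, x3=0, x4=1, x5=1, x6=0, x7=1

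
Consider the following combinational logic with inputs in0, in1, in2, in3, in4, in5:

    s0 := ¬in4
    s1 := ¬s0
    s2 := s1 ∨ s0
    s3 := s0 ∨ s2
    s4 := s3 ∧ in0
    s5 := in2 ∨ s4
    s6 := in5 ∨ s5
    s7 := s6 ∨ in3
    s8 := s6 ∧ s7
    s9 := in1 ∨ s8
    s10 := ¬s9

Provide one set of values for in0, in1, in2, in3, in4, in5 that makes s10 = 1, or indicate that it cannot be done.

in0=0 in1=0 in2=0 in3=1 in4=1 in5=0

s10 = ¬s9 must be 1, so s9 = 0.
s9 = in1 ∨ s8 must be 0, so both in1 = 0 and s8 = 0.
Check with in0=0 in1=0 in2=0 in3=1 in4=1 in5=0:
s0 = ¬in4 = ¬1 = 0
s1 = ¬s0 = ¬0 = 1
s2 = s1 ∨ s0 = 1 ∨ 0 = 1
s3 = s0 ∨ s2 = 0 ∨ 1 = 1
s4 = s3 ∧ in0 = 1 ∧ 0 = 0
s5 = in2 ∨ s4 = 0 ∨ 0 = 0
s6 = in5 ∨ s5 = 0 ∨ 0 = 0
s7 = s6 ∨ in3 = 0 ∨ 1 = 1
s8 = s6 ∧ s7 = 0 ∧ 1 = 0
s9 = in1 ∨ s8 = 0 ∨ 0 = 0
s10 = ¬s9 = ¬0 = 1
So s10 = 1 as required.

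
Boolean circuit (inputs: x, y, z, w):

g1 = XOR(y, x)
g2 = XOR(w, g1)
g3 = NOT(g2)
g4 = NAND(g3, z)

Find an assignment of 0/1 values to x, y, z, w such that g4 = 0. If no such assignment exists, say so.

Check with x=0 y=1 z=1 w=1:
g1 = XOR(y, x) = XOR(1, 0) = 1
g2 = XOR(w, g1) = XOR(1, 1) = 0
g3 = NOT(g2) = NOT 0 = 1
g4 = NAND(g3, z) = NAND(1, 1) = 0
So g4 = 0 as required.

x=0 y=1 z=1 w=1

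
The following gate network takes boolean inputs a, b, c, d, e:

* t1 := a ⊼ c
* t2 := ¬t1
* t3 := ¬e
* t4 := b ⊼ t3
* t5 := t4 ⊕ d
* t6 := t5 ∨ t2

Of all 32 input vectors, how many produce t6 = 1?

t6 = t5 ∨ t2 must be 1, so at least one of t5, t2 is 1.
Enumerating the 32 input combinations, 20 give t6 = 1 and 12 give t6 = 0.

20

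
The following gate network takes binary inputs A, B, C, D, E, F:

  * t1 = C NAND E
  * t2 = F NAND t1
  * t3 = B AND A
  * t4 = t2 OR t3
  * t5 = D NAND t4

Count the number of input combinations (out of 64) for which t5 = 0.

t5 = D NAND t4 must be 0, so both D = 1 and t4 = 1.
Enumerating the 64 input combinations, 23 give t5 = 0 and 41 give t5 = 1.

23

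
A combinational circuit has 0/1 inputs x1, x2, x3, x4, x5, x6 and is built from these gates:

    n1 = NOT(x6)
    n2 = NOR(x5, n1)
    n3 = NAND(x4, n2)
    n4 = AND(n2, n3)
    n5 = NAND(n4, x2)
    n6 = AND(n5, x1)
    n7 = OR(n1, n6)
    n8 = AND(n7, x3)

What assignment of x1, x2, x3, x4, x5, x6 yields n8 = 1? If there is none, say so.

x1=1 x2=1 x3=1 x4=1 x5=1 x6=0

n8 = AND(n7, x3) must be 1, so both n7 = 1 and x3 = 1.
n7 = OR(n1, n6) must be 1, so at least one of n1, n6 is 1.
Check with x1=1 x2=1 x3=1 x4=1 x5=1 x6=0:
n1 = NOT(x6) = NOT 0 = 1
n2 = NOR(x5, n1) = NOR(1, 1) = 0
n3 = NAND(x4, n2) = NAND(1, 0) = 1
n4 = AND(n2, n3) = AND(0, 1) = 0
n5 = NAND(n4, x2) = NAND(0, 1) = 1
n6 = AND(n5, x1) = AND(1, 1) = 1
n7 = OR(n1, n6) = OR(1, 1) = 1
n8 = AND(n7, x3) = AND(1, 1) = 1
So n8 = 1 as required.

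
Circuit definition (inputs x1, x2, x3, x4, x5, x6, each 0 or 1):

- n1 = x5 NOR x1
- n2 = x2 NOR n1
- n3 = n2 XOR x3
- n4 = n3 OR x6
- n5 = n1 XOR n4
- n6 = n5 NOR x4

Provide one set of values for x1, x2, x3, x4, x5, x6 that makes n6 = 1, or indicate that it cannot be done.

n6 = n5 NOR x4 must be 1, so both n5 = 0 and x4 = 0.
n5 = n1 XOR n4 must be 0, so n1 and n4 are equal.
Check with x1=0 x2=1 x3=0 x4=0 x5=0 x6=1:
n1 = x5 NOR x1 = 0 NOR 0 = 1
n2 = x2 NOR n1 = 1 NOR 1 = 0
n3 = n2 XOR x3 = 0 XOR 0 = 0
n4 = n3 OR x6 = 0 OR 1 = 1
n5 = n1 XOR n4 = 1 XOR 1 = 0
n6 = n5 NOR x4 = 0 NOR 0 = 1
So n6 = 1 as required.

x1=0 x2=1 x3=0 x4=0 x5=0 x6=1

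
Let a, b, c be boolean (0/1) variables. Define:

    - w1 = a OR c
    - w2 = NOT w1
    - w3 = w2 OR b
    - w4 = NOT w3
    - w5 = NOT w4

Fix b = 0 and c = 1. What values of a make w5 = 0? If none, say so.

w5 = NOT w4 must be 0, so w4 = 1.
Check with b = 0 and c = 1 and a=1:
w1 = a OR c = 1 OR 1 = 1
w2 = NOT w1 = NOT 1 = 0
w3 = w2 OR b = 0 OR 0 = 0
w4 = NOT w3 = NOT 0 = 1
w5 = NOT w4 = NOT 1 = 0
So w5 = 0.

a=1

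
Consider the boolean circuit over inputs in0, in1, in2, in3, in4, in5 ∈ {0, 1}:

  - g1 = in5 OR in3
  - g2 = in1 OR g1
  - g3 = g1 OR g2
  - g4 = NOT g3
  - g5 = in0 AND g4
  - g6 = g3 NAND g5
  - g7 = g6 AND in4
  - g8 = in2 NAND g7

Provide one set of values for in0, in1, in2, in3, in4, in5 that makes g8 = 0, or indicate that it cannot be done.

in0=1, in1=0, in2=1, in3=0, in4=1, in5=1

g8 = in2 NAND g7 must be 0, so both in2 = 1 and g7 = 1.
g7 = g6 AND in4 must be 1, so both g6 = 1 and in4 = 1.
Check with in0=1, in1=0, in2=1, in3=0, in4=1, in5=1:
g1 = in5 OR in3 = 1 OR 0 = 1
g2 = in1 OR g1 = 0 OR 1 = 1
g3 = g1 OR g2 = 1 OR 1 = 1
g4 = NOT g3 = NOT 1 = 0
g5 = in0 AND g4 = 1 AND 0 = 0
g6 = g3 NAND g5 = 1 NAND 0 = 1
g7 = g6 AND in4 = 1 AND 1 = 1
g8 = in2 NAND g7 = 1 NAND 1 = 0
So g8 = 0 as required.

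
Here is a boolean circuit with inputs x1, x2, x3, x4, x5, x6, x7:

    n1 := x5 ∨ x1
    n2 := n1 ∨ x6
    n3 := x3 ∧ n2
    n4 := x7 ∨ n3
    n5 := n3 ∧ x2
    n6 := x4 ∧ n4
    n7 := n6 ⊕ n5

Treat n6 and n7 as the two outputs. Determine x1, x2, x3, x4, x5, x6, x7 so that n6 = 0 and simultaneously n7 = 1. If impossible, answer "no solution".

Check with x1=0 x2=1 x3=1 x4=0 x5=0 x6=1 x7=0:
n1 = x5 ∨ x1 = 0 ∨ 0 = 0
n2 = n1 ∨ x6 = 0 ∨ 1 = 1
n3 = x3 ∧ n2 = 1 ∧ 1 = 1
n4 = x7 ∨ n3 = 0 ∨ 1 = 1
n5 = n3 ∧ x2 = 1 ∧ 1 = 1
n6 = x4 ∧ n4 = 0 ∧ 1 = 0
n7 = n6 ⊕ n5 = 0 ⊕ 1 = 1
So n6 = 0 and n7 = 1.

x1=0 x2=1 x3=1 x4=0 x5=0 x6=1 x7=0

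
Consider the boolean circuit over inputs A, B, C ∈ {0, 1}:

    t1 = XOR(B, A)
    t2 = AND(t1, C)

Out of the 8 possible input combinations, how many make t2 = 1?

t2 = AND(t1, C) must be 1, so both t1 = 1 and C = 1.
Satisfying assignments:
  A=0, B=1, C=1
  A=1, B=0, C=1

2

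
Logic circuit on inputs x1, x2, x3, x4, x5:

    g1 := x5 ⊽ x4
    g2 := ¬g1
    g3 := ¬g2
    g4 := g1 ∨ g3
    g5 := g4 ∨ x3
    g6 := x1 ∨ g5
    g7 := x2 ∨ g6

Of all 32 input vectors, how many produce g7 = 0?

g7 = x2 ∨ g6 must be 0, so both x2 = 0 and g6 = 0.
g6 = x1 ∨ g5 must be 0, so both x1 = 0 and g5 = 0.
Enumerating the 32 input combinations, 3 give g7 = 0 and 29 give g7 = 1.

3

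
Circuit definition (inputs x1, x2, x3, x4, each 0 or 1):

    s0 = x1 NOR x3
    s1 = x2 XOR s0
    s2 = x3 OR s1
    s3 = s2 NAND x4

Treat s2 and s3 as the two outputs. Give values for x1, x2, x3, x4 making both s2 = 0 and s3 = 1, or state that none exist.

Check with x1=1 x2=0 x3=0 x4=0:
s0 = x1 NOR x3 = 1 NOR 0 = 0
s1 = x2 XOR s0 = 0 XOR 0 = 0
s2 = x3 OR s1 = 0 OR 0 = 0
s3 = s2 NAND x4 = 0 NAND 0 = 1
So s2 = 0 and s3 = 1.

x1=1 x2=0 x3=0 x4=0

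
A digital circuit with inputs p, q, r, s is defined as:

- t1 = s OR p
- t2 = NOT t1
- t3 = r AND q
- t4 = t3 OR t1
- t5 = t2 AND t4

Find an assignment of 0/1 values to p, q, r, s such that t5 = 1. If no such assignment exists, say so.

p=0 q=1 r=1 s=0

t5 = t2 AND t4 must be 1, so both t2 = 1 and t4 = 1.
t2 = NOT t1 must be 1, so t1 = 0.
Check with p=0 q=1 r=1 s=0:
t1 = s OR p = 0 OR 0 = 0
t2 = NOT t1 = NOT 0 = 1
t3 = r AND q = 1 AND 1 = 1
t4 = t3 OR t1 = 1 OR 0 = 1
t5 = t2 AND t4 = 1 AND 1 = 1
So t5 = 1 as required.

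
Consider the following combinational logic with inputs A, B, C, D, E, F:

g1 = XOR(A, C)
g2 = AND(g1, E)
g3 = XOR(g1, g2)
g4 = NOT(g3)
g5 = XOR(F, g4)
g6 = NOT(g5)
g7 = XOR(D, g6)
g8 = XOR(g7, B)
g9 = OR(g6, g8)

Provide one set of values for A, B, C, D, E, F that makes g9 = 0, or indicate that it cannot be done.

g9 = OR(g6, g8) must be 0, so both g6 = 0 and g8 = 0.
Check with A=0 B=1 C=1 D=1 E=0 F=1:
g1 = XOR(A, C) = XOR(0, 1) = 1
g2 = AND(g1, E) = AND(1, 0) = 0
g3 = XOR(g1, g2) = XOR(1, 0) = 1
g4 = NOT(g3) = NOT 1 = 0
g5 = XOR(F, g4) = XOR(1, 0) = 1
g6 = NOT(g5) = NOT 1 = 0
g7 = XOR(D, g6) = XOR(1, 0) = 1
g8 = XOR(g7, B) = XOR(1, 1) = 0
g9 = OR(g6, g8) = OR(0, 0) = 0
So g9 = 0 as required.

A=0 B=1 C=1 D=1 E=0 F=1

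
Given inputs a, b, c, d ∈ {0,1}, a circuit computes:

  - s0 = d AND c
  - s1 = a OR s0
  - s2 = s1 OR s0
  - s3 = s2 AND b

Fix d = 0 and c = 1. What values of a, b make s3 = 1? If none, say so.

a=1, b=1

s3 = s2 AND b must be 1, so both s2 = 1 and b = 1.
s2 = s1 OR s0 must be 1, so at least one of s1, s0 is 1.
Check with d = 0 and c = 1 and a=1, b=1:
s0 = d AND c = 0 AND 1 = 0
s1 = a OR s0 = 1 OR 0 = 1
s2 = s1 OR s0 = 1 OR 0 = 1
s3 = s2 AND b = 1 AND 1 = 1
So s3 = 1.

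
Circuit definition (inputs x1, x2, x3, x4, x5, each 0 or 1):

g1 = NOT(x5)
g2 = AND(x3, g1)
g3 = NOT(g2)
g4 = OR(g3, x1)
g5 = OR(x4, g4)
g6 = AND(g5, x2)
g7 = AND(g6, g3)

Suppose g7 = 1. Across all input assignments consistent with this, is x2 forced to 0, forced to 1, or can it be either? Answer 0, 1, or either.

g7 = AND(g6, g3) must be 1, so both g6 = 1 and g3 = 1.
g6 = AND(g5, x2) must be 1, so both g5 = 1 and x2 = 1.
g3 = NOT(g2) must be 1, so g2 = 0.
Every assignment with g7 = 1 has x2 = 1; there are 12 such assignment(s).

1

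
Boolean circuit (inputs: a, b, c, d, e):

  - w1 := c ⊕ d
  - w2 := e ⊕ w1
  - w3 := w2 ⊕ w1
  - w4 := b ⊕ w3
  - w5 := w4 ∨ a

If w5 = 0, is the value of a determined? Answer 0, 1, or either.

w5 = w4 ∨ a must be 0, so both w4 = 0 and a = 0.
w4 = b ⊕ w3 must be 0, so b and w3 are equal.
Every assignment with w5 = 0 has a = 0; there are 8 such assignment(s).

0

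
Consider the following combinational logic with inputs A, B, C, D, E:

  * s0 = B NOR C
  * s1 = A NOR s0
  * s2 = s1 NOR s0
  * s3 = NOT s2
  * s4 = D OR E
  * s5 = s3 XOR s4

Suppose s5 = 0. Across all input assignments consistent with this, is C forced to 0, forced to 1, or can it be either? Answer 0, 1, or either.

either

Both values of C occur among assignments with s5 = 0:
  C=0: A=0, B=0, C=0, D=0, E=1
  C=1: A=0, B=0, C=1, D=0, E=1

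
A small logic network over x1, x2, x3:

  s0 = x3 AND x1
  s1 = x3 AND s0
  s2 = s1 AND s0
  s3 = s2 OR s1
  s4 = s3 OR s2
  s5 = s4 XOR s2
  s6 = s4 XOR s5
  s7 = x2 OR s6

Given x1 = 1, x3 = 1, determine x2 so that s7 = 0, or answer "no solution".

With x1 = 1, x3 = 1 fixed, none of the 2 settings of x2 give s7 = 0.
For example, with x2=0:
s0 = x3 AND x1 = 1 AND 1 = 1
s1 = x3 AND s0 = 1 AND 1 = 1
s2 = s1 AND s0 = 1 AND 1 = 1
s3 = s2 OR s1 = 1 OR 1 = 1
s4 = s3 OR s2 = 1 OR 1 = 1
s5 = s4 XOR s2 = 1 XOR 1 = 0
s6 = s4 XOR s5 = 1 XOR 0 = 1
s7 = x2 OR s6 = 0 OR 1 = 1
giving s7 = 1 ≠ 0.

no solution exists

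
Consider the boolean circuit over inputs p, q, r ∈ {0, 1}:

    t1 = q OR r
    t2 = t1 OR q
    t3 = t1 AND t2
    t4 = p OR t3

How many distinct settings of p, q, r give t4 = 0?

t4 = p OR t3 must be 0, so both p = 0 and t3 = 0.
t3 = t1 AND t2 must be 0, so at least one of t1, t2 is 0.
Satisfying assignments:
  p=0, q=0, r=0

1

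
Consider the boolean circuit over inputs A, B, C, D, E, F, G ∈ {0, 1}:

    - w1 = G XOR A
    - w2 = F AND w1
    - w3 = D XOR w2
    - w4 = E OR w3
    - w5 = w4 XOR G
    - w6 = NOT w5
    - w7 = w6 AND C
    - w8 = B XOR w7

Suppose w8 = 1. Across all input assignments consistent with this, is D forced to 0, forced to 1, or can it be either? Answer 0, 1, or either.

either

Both values of D occur among assignments with w8 = 1:
  D=0: A=0, B=0, C=1, D=0, E=0, F=0, G=0
  D=1: A=0, B=0, C=1, D=1, E=0, F=0, G=1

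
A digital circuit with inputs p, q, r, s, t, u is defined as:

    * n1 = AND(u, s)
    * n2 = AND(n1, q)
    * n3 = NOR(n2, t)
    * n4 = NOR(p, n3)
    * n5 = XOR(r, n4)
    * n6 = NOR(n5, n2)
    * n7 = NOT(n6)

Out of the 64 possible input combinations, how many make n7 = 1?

36

n7 = NOT(n6) must be 1, so n6 = 0.
n6 = NOR(n5, n2) must be 0, so at least one of n5, n2 is 1.
Enumerating the 64 input combinations, 36 give n7 = 1 and 28 give n7 = 0.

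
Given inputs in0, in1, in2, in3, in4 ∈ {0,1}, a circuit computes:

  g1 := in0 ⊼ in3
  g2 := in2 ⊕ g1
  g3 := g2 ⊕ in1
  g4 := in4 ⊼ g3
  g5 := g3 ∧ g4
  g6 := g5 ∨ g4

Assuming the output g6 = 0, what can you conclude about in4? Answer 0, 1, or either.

1

g6 = g5 ∨ g4 must be 0, so both g5 = 0 and g4 = 0.
g5 = g3 ∧ g4 must be 0, so at least one of g3, g4 is 0.
Every assignment with g6 = 0 has in4 = 1; there are 8 such assignment(s).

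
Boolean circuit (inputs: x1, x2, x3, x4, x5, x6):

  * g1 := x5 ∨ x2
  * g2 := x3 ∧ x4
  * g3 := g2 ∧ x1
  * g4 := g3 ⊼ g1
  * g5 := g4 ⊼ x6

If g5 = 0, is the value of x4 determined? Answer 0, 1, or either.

either

Both values of x4 occur among assignments with g5 = 0:
  x4=0: x1=0, x2=0, x3=0, x4=0, x5=0, x6=1
  x4=1: x1=0, x2=0, x3=0, x4=1, x5=0, x6=1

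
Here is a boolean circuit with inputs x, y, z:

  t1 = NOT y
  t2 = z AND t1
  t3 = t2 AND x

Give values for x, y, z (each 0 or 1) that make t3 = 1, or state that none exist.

x=1 y=0 z=1

t3 = t2 AND x must be 1, so both t2 = 1 and x = 1.
t2 = z AND t1 must be 1, so both z = 1 and t1 = 1.
t1 = NOT y must be 1, so y = 0.
Check with x=1 y=0 z=1:
t1 = NOT y = NOT 0 = 1
t2 = z AND t1 = 1 AND 1 = 1
t3 = t2 AND x = 1 AND 1 = 1
So t3 = 1 as required.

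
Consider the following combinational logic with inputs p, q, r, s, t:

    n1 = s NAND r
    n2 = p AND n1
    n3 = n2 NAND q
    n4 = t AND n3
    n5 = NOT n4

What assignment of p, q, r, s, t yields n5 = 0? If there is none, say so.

p=0, q=0, r=0, s=0, t=1

n5 = NOT n4 must be 0, so n4 = 1.
n4 = t AND n3 must be 1, so both t = 1 and n3 = 1.
n3 = n2 NAND q must be 1, so at least one of n2, q is 0.
Check with p=0, q=0, r=0, s=0, t=1:
n1 = s NAND r = 0 NAND 0 = 1
n2 = p AND n1 = 0 AND 1 = 0
n3 = n2 NAND q = 0 NAND 0 = 1
n4 = t AND n3 = 1 AND 1 = 1
n5 = NOT n4 = NOT 1 = 0
So n5 = 0 as required.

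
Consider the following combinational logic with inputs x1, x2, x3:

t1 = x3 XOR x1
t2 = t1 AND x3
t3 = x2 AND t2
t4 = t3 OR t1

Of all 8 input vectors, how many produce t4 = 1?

4

t4 = t3 OR t1 must be 1, so at least one of t3, t1 is 1.
Satisfying assignments:
  x1=0, x2=0, x3=1
  x1=0, x2=1, x3=1
  x1=1, x2=0, x3=0
  x1=1, x2=1, x3=0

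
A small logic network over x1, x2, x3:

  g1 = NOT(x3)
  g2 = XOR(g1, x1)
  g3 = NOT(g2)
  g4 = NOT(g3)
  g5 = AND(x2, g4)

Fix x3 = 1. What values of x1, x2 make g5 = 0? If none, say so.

g5 = AND(x2, g4) must be 0, so at least one of x2, g4 is 0.
Check with x3 = 1 and x1=0, x2=1:
g1 = NOT(x3) = NOT 1 = 0
g2 = XOR(g1, x1) = XOR(0, 0) = 0
g3 = NOT(g2) = NOT 0 = 1
g4 = NOT(g3) = NOT 1 = 0
g5 = AND(x2, g4) = AND(1, 0) = 0
So g5 = 0.

x1=0 x2=1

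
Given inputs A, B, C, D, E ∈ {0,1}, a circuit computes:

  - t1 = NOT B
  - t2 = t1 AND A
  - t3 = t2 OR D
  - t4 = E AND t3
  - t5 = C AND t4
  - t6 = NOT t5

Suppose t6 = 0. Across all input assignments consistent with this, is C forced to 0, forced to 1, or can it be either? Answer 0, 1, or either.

t6 = NOT t5 must be 0, so t5 = 1.
Every assignment with t6 = 0 has C = 1; there are 5 such assignment(s).

1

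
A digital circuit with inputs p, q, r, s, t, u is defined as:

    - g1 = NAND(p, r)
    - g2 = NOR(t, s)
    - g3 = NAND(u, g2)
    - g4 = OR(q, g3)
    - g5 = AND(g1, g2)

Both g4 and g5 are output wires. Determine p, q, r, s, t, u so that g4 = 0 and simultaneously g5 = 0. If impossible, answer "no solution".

Check with p=1 q=0 r=1 s=0 t=0 u=1:
g1 = NAND(p, r) = NAND(1, 1) = 0
g2 = NOR(t, s) = NOR(0, 0) = 1
g3 = NAND(u, g2) = NAND(1, 1) = 0
g4 = OR(q, g3) = OR(0, 0) = 0
g5 = AND(g1, g2) = AND(0, 1) = 0
So g4 = 0 and g5 = 0.

p=1 q=0 r=1 s=0 t=0 u=1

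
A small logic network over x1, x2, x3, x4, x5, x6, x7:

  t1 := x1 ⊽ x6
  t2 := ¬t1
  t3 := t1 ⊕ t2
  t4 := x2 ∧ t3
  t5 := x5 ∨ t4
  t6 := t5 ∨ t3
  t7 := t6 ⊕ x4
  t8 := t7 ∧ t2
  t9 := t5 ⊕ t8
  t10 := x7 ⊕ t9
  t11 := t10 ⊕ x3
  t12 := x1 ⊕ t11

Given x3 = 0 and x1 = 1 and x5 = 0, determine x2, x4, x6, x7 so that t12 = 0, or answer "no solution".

t12 = x1 ⊕ t11 must be 0, so x1 and t11 are equal.
Check with x3 = 0 and x1 = 1 and x5 = 0 and x2=0, x4=1, x6=1, x7=1:
t1 = x1 ⊽ x6 = 1 ⊽ 1 = 0
t2 = ¬t1 = ¬0 = 1
t3 = t1 ⊕ t2 = 0 ⊕ 1 = 1
t4 = x2 ∧ t3 = 0 ∧ 1 = 0
t5 = x5 ∨ t4 = 0 ∨ 0 = 0
t6 = t5 ∨ t3 = 0 ∨ 1 = 1
t7 = t6 ⊕ x4 = 1 ⊕ 1 = 0
t8 = t7 ∧ t2 = 0 ∧ 1 = 0
t9 = t5 ⊕ t8 = 0 ⊕ 0 = 0
t10 = x7 ⊕ t9 = 1 ⊕ 0 = 1
t11 = t10 ⊕ x3 = 1 ⊕ 0 = 1
t12 = x1 ⊕ t11 = 1 ⊕ 1 = 0
So t12 = 0.

x2=0, x4=1, x6=1, x7=1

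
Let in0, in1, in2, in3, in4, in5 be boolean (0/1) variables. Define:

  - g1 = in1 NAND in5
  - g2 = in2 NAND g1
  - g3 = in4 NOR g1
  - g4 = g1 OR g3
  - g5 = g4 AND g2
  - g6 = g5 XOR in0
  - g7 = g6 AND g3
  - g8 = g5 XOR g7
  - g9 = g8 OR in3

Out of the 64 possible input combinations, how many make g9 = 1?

46

g9 = g8 OR in3 must be 1, so at least one of g8, in3 is 1.
Enumerating the 64 input combinations, 46 give g9 = 1 and 18 give g9 = 0.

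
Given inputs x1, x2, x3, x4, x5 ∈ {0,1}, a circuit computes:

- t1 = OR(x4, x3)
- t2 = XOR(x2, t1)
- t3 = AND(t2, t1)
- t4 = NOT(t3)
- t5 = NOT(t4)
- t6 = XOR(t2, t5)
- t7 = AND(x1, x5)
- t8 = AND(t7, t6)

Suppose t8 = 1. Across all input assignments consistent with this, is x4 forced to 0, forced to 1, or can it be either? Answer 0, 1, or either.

0

t8 = AND(t7, t6) must be 1, so both t7 = 1 and t6 = 1.
t7 = AND(x1, x5) must be 1, so both x1 = 1 and x5 = 1.
Every assignment with t8 = 1 has x4 = 0; there are 1 such assignment(s).
  x1=1, x2=1, x3=0, x4=0, x5=1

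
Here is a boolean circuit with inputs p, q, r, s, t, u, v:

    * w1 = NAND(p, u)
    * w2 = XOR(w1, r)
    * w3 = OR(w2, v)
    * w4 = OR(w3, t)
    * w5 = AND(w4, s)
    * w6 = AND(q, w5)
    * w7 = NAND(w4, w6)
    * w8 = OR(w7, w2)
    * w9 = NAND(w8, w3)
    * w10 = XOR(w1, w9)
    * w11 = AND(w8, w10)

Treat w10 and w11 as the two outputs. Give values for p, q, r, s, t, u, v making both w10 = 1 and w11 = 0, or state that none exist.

Check with p=1 q=1 r=0 s=1 t=0 u=1 v=1:
w1 = NAND(p, u) = NAND(1, 1) = 0
w2 = XOR(w1, r) = XOR(0, 0) = 0
w3 = OR(w2, v) = OR(0, 1) = 1
w4 = OR(w3, t) = OR(1, 0) = 1
w5 = AND(w4, s) = AND(1, 1) = 1
w6 = AND(q, w5) = AND(1, 1) = 1
w7 = NAND(w4, w6) = NAND(1, 1) = 0
w8 = OR(w7, w2) = OR(0, 0) = 0
w9 = NAND(w8, w3) = NAND(0, 1) = 1
w10 = XOR(w1, w9) = XOR(0, 1) = 1
w11 = AND(w8, w10) = AND(0, 1) = 0
So w10 = 1 and w11 = 0.

p=1 q=1 r=0 s=1 t=0 u=1 v=1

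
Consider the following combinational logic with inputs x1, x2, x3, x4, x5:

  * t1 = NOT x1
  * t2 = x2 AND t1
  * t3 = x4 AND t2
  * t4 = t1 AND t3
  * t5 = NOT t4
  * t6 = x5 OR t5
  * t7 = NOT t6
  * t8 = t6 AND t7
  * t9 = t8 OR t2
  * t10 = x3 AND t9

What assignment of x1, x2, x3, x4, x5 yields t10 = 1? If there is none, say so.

t10 = x3 AND t9 must be 1, so both x3 = 1 and t9 = 1.
t9 = t8 OR t2 must be 1, so at least one of t8, t2 is 1.
Check with x1=0, x2=1, x3=1, x4=0, x5=0:
t1 = NOT x1 = NOT 0 = 1
t2 = x2 AND t1 = 1 AND 1 = 1
t3 = x4 AND t2 = 0 AND 1 = 0
t4 = t1 AND t3 = 1 AND 0 = 0
t5 = NOT t4 = NOT 0 = 1
t6 = x5 OR t5 = 0 OR 1 = 1
t7 = NOT t6 = NOT 1 = 0
t8 = t6 AND t7 = 1 AND 0 = 0
t9 = t8 OR t2 = 0 OR 1 = 1
t10 = x3 AND t9 = 1 AND 1 = 1
So t10 = 1 as required.

x1=0, x2=1, x3=1, x4=0, x5=0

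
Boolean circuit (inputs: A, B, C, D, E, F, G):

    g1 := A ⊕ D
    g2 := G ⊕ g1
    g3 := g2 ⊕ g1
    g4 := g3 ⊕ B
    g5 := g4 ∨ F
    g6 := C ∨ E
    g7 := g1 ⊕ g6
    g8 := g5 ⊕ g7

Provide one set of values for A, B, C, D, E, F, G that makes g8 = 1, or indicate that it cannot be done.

A=0, B=0, C=0, D=0, E=1, F=0, G=0

g8 = g5 ⊕ g7 must be 1, so g5 and g7 differ.
Check with A=0, B=0, C=0, D=0, E=1, F=0, G=0:
g1 = A ⊕ D = 0 ⊕ 0 = 0
g2 = G ⊕ g1 = 0 ⊕ 0 = 0
g3 = g2 ⊕ g1 = 0 ⊕ 0 = 0
g4 = g3 ⊕ B = 0 ⊕ 0 = 0
g5 = g4 ∨ F = 0 ∨ 0 = 0
g6 = C ∨ E = 0 ∨ 1 = 1
g7 = g1 ⊕ g6 = 0 ⊕ 1 = 1
g8 = g5 ⊕ g7 = 0 ⊕ 1 = 1
So g8 = 1 as required.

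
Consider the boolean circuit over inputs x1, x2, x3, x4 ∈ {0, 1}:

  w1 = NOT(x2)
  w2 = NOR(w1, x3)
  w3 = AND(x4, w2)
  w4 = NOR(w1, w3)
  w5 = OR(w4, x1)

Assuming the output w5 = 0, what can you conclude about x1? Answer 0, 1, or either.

w5 = OR(w4, x1) must be 0, so both w4 = 0 and x1 = 0.
Every assignment with w5 = 0 has x1 = 0; there are 5 such assignment(s).

0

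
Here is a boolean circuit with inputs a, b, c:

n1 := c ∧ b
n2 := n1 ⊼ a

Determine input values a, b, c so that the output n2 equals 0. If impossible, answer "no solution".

n2 = n1 ⊼ a must be 0, so both n1 = 1 and a = 1.
n1 = c ∧ b must be 1, so both c = 1 and b = 1.
Check with a=1 b=1 c=1:
n1 = c ∧ b = 1 ∧ 1 = 1
n2 = n1 ⊼ a = 1 ⊼ 1 = 0
So n2 = 0 as required.

a=1 b=1 c=1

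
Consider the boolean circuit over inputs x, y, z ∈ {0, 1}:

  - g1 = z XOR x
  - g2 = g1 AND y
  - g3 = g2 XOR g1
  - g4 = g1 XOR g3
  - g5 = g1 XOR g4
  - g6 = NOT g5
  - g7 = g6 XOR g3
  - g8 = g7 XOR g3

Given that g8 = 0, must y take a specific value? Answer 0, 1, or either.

g8 = g7 XOR g3 must be 0, so g7 and g3 are equal.
Every assignment with g8 = 0 has y = 0; there are 2 such assignment(s).
  x=0, y=0, z=1
  x=1, y=0, z=0

0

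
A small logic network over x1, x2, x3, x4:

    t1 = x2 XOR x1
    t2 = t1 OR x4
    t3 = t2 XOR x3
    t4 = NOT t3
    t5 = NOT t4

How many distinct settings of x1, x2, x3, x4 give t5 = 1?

t5 = NOT t4 must be 1, so t4 = 0.
t4 = NOT t3 must be 0, so t3 = 1.
Enumerating the 16 input combinations, 8 give t5 = 1 and 8 give t5 = 0.

8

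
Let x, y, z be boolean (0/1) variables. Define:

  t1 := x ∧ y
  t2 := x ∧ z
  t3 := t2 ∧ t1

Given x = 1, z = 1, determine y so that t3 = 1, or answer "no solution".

y=1

t3 = t2 ∧ t1 must be 1, so both t2 = 1 and t1 = 1.
t2 = x ∧ z must be 1, so both x = 1 and z = 1.
Check with x = 1, z = 1 and y=1:
t1 = x ∧ y = 1 ∧ 1 = 1
t2 = x ∧ z = 1 ∧ 1 = 1
t3 = t2 ∧ t1 = 1 ∧ 1 = 1
So t3 = 1.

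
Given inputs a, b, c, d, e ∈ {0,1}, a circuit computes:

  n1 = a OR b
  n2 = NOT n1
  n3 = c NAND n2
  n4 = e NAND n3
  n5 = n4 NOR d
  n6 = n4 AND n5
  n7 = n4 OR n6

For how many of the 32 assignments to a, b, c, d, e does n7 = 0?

14

n7 = n4 OR n6 must be 0, so both n4 = 0 and n6 = 0.
n4 = e NAND n3 must be 0, so both e = 1 and n3 = 1.
n6 = n4 AND n5 must be 0, so at least one of n4, n5 is 0.
Enumerating the 32 input combinations, 14 give n7 = 0 and 18 give n7 = 1.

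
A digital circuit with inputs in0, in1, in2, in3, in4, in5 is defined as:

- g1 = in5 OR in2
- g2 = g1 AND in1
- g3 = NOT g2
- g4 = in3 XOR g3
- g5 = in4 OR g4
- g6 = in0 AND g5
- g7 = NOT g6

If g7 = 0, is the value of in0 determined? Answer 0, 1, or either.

1

g7 = NOT g6 must be 0, so g6 = 1.
Every assignment with g7 = 0 has in0 = 1; there are 24 such assignment(s).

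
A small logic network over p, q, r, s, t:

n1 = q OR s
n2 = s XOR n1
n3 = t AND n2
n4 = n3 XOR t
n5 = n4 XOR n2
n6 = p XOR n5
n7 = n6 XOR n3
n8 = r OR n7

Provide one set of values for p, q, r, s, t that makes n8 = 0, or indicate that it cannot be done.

p=0, q=1, r=0, s=0, t=1

n8 = r OR n7 must be 0, so both r = 0 and n7 = 0.
n7 = n6 XOR n3 must be 0, so n6 and n3 are equal.
Check with p=0, q=1, r=0, s=0, t=1:
n1 = q OR s = 1 OR 0 = 1
n2 = s XOR n1 = 0 XOR 1 = 1
n3 = t AND n2 = 1 AND 1 = 1
n4 = n3 XOR t = 1 XOR 1 = 0
n5 = n4 XOR n2 = 0 XOR 1 = 1
n6 = p XOR n5 = 0 XOR 1 = 1
n7 = n6 XOR n3 = 1 XOR 1 = 0
n8 = r OR n7 = 0 OR 0 = 0
So n8 = 0 as required.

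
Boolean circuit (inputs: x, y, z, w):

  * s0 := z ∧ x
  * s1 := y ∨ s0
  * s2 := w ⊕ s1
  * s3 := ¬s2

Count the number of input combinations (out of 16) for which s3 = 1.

8

s3 = ¬s2 must be 1, so s2 = 0.
s2 = w ⊕ s1 must be 0, so w and s1 are equal.
Enumerating the 16 input combinations, 8 give s3 = 1 and 8 give s3 = 0.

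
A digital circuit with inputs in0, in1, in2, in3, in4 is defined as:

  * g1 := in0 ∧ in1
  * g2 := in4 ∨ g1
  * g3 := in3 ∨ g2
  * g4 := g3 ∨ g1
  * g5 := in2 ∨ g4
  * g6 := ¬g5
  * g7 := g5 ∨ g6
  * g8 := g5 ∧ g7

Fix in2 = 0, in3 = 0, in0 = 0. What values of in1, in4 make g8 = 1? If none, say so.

in1=0, in4=1

Check with in2 = 0, in3 = 0, in0 = 0 and in1=0, in4=1:
g1 = in0 ∧ in1 = 0 ∧ 0 = 0
g2 = in4 ∨ g1 = 1 ∨ 0 = 1
g3 = in3 ∨ g2 = 0 ∨ 1 = 1
g4 = g3 ∨ g1 = 1 ∨ 0 = 1
g5 = in2 ∨ g4 = 0 ∨ 1 = 1
g6 = ¬g5 = ¬1 = 0
g7 = g5 ∨ g6 = 1 ∨ 0 = 1
g8 = g5 ∧ g7 = 1 ∧ 1 = 1
So g8 = 1.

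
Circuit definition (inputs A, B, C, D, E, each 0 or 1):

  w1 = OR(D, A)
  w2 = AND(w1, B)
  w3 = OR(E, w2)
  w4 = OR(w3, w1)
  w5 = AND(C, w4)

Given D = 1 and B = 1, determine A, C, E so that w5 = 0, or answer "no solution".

w5 = AND(C, w4) must be 0, so at least one of C, w4 is 0.
Check with D = 1 and B = 1 and A=1, C=0, E=1:
w1 = OR(D, A) = OR(1, 1) = 1
w2 = AND(w1, B) = AND(1, 1) = 1
w3 = OR(E, w2) = OR(1, 1) = 1
w4 = OR(w3, w1) = OR(1, 1) = 1
w5 = AND(C, w4) = AND(0, 1) = 0
So w5 = 0.

A=1 C=0 E=1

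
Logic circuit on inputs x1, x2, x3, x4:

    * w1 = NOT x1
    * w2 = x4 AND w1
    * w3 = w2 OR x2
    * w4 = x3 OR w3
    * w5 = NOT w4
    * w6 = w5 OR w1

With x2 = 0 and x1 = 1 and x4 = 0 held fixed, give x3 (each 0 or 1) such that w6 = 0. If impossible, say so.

x3=1

w6 = w5 OR w1 must be 0, so both w5 = 0 and w1 = 0.
Check with x2 = 0 and x1 = 1 and x4 = 0 and x3=1:
w1 = NOT x1 = NOT 1 = 0
w2 = x4 AND w1 = 0 AND 0 = 0
w3 = w2 OR x2 = 0 OR 0 = 0
w4 = x3 OR w3 = 1 OR 0 = 1
w5 = NOT w4 = NOT 1 = 0
w6 = w5 OR w1 = 0 OR 0 = 0
So w6 = 0.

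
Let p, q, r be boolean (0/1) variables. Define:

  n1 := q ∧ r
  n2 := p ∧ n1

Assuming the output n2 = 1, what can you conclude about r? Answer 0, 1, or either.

n2 = p ∧ n1 must be 1, so both p = 1 and n1 = 1.
n1 = q ∧ r must be 1, so both q = 1 and r = 1.
Every assignment with n2 = 1 has r = 1; there are 1 such assignment(s).
  p=1, q=1, r=1

1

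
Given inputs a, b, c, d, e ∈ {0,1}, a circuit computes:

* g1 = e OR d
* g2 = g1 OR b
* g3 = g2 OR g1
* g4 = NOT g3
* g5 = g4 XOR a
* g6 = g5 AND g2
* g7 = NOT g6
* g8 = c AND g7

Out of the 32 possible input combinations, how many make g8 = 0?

g8 = c AND g7 must be 0, so at least one of c, g7 is 0.
Enumerating the 32 input combinations, 23 give g8 = 0 and 9 give g8 = 1.

23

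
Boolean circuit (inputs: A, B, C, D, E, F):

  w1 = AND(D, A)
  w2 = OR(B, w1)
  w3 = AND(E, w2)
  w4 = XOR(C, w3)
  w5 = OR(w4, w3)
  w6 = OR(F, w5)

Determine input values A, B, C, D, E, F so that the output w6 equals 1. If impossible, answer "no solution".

A=0, B=1, C=1, D=0, E=1, F=1

Check with A=0, B=1, C=1, D=0, E=1, F=1:
w1 = AND(D, A) = AND(0, 0) = 0
w2 = OR(B, w1) = OR(1, 0) = 1
w3 = AND(E, w2) = AND(1, 1) = 1
w4 = XOR(C, w3) = XOR(1, 1) = 0
w5 = OR(w4, w3) = OR(0, 1) = 1
w6 = OR(F, w5) = OR(1, 1) = 1
So w6 = 1 as required.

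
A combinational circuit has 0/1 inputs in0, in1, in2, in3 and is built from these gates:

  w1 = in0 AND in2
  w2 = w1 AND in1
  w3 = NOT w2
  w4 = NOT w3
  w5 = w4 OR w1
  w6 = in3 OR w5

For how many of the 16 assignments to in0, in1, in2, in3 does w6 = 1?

w6 = in3 OR w5 must be 1, so at least one of in3, w5 is 1.
Enumerating the 16 input combinations, 10 give w6 = 1 and 6 give w6 = 0.

10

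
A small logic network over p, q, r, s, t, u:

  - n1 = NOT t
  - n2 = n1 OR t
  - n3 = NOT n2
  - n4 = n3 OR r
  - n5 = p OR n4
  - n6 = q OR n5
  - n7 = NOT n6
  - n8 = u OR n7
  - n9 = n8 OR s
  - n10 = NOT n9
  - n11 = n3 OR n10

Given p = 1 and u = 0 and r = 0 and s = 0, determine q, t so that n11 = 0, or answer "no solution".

no solution exists

With p = 1 and u = 0 and r = 0 and s = 0 fixed, none of the 4 settings of q, t give n11 = 0.
For example, with q=1, t=0:
n1 = NOT t = NOT 0 = 1
n2 = n1 OR t = 1 OR 0 = 1
n3 = NOT n2 = NOT 1 = 0
n4 = n3 OR r = 0 OR 0 = 0
n5 = p OR n4 = 1 OR 0 = 1
n6 = q OR n5 = 1 OR 1 = 1
n7 = NOT n6 = NOT 1 = 0
n8 = u OR n7 = 0 OR 0 = 0
n9 = n8 OR s = 0 OR 0 = 0
n10 = NOT n9 = NOT 0 = 1
n11 = n3 OR n10 = 0 OR 1 = 1
giving n11 = 1 ≠ 0.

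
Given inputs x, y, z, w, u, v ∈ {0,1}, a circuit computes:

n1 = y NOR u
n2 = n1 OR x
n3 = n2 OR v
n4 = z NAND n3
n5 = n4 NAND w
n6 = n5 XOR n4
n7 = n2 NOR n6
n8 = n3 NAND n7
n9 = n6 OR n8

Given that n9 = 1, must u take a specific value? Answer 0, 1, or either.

Both values of u occur among assignments with n9 = 1:
  u=0: x=0, y=0, z=0, w=0, u=0, v=0
  u=1: x=0, y=0, z=0, w=0, u=1, v=0

either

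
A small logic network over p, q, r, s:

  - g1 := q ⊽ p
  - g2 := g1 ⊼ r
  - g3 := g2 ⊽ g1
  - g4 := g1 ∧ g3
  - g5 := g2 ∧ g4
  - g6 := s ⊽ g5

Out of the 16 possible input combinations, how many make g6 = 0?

8

g6 = s ⊽ g5 must be 0, so at least one of s, g5 is 1.
Enumerating the 16 input combinations, 8 give g6 = 0 and 8 give g6 = 1.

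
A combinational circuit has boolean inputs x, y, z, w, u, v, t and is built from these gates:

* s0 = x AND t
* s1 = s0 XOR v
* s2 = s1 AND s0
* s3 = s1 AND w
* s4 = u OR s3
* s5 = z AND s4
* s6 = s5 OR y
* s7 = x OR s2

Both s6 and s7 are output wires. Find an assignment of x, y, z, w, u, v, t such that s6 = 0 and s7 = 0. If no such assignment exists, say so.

x=0, y=0, z=0, w=0, u=0, v=0, t=1

Check with x=0, y=0, z=0, w=0, u=0, v=0, t=1:
s0 = x AND t = 0 AND 1 = 0
s1 = s0 XOR v = 0 XOR 0 = 0
s2 = s1 AND s0 = 0 AND 0 = 0
s3 = s1 AND w = 0 AND 0 = 0
s4 = u OR s3 = 0 OR 0 = 0
s5 = z AND s4 = 0 AND 0 = 0
s6 = s5 OR y = 0 OR 0 = 0
s7 = x OR s2 = 0 OR 0 = 0
So s6 = 0 and s7 = 0.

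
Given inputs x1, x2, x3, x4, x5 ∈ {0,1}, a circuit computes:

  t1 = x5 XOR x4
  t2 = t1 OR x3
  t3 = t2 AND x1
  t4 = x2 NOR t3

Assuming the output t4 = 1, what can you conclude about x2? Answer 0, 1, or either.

0

t4 = x2 NOR t3 must be 1, so both x2 = 0 and t3 = 0.
t3 = t2 AND x1 must be 0, so at least one of t2, x1 is 0.
Every assignment with t4 = 1 has x2 = 0; there are 10 such assignment(s).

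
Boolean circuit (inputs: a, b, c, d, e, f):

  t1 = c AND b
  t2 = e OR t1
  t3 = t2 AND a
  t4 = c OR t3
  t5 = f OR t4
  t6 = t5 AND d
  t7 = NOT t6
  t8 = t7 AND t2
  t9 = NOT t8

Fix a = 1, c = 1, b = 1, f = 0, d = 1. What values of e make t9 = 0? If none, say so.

no solution exists

With a = 1, c = 1, b = 1, f = 0, d = 1 fixed, none of the 2 settings of e give t9 = 0.
For example, with e=1:
t1 = c AND b = 1 AND 1 = 1
t2 = e OR t1 = 1 OR 1 = 1
t3 = t2 AND a = 1 AND 1 = 1
t4 = c OR t3 = 1 OR 1 = 1
t5 = f OR t4 = 0 OR 1 = 1
t6 = t5 AND d = 1 AND 1 = 1
t7 = NOT t6 = NOT 1 = 0
t8 = t7 AND t2 = 0 AND 1 = 0
t9 = NOT t8 = NOT 0 = 1
giving t9 = 1 ≠ 0.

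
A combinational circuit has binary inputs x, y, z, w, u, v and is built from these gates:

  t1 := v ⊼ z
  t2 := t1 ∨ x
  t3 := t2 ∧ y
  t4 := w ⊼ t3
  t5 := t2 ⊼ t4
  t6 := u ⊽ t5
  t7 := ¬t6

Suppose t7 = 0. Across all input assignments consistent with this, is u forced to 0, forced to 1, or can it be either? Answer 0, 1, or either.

0

t7 = ¬t6 must be 0, so t6 = 1.
t6 = u ⊽ t5 must be 1, so both u = 0 and t5 = 0.
Every assignment with t7 = 0 has u = 0; there are 21 such assignment(s).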